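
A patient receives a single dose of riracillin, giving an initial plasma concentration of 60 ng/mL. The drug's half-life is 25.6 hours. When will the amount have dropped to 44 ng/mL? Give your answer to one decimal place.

Fraction remaining = 44/60 ≈ 0.73333.
n = log₂(60/44) = ln(1.3636)/ln 2 ≈ 0.44746 half-lives.
t = n × t½ = 0.44746 × 25.6 ≈ 11.455 hours.

11.5 hours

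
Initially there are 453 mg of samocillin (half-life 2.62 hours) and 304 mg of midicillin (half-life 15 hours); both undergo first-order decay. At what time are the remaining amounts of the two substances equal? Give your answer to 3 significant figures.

1.83 hours

Set 453·(1/2)^(t/2.62) = 304·(1/2)^(t/15).
Taking log₂: log₂(453/304) = t·(1/2.62 − 1/15).
log₂(1.4901) = 0.57544; 1/2.62 − 1/15 = 0.31501.
t = 0.57544 / 0.31501 ≈ 1.8267 hours.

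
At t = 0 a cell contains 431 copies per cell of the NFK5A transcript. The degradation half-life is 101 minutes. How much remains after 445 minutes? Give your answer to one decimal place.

Number of half-lives: n = 445/101 ≈ 4.4059.
Remaining = 431 × (1/2)^4.4059 = 431 × 0.047172 ≈ 20.331 copies per cell.

20.3 copies per cell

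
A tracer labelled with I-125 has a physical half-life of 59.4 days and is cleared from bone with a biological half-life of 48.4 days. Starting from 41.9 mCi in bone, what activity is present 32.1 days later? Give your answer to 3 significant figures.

1/t_eff = 1/t_phys + 1/t_biol = 1/59.4 + 1/48.4 = 0.037496 per day.
t_eff = 59.4 × 48.4 / (59.4 + 48.4) ≈ 26.669 days.
Remaining = 41.9 × (1/2)^(32.1/26.669) = 41.9 × (1/2)^1.2036 ≈ 18.192 mCi.

18.2 mCi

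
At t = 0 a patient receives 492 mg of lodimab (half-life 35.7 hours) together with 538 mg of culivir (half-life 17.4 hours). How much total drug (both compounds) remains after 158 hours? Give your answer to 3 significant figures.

23.9 mg

lodimab: 492 × (1/2)^(158/35.7) = 492 × (1/2)^4.4258 ≈ 22.892 mg.
culivir: 538 × (1/2)^(158/17.4) = 538 × (1/2)^9.0805 ≈ 0.99378 mg.
Total = 22.892 + 0.99378 ≈ 23.885 mg.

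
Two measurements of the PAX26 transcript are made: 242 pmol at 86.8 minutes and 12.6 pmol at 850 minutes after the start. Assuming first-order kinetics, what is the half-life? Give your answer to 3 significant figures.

Over Δt = 850 − 86.8 = 763.2 minutes, the level fell by a factor of 242/12.6 ≈ 19.206.
n = log₂(19.206) ≈ 4.2635 half-lives, so t½ = 763.2/4.2635 ≈ 179.01 minutes.

179 minutes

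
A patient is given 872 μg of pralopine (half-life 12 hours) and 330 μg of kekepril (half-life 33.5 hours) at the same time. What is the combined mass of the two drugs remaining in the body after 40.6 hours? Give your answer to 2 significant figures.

pralopine: 872 × (1/2)^(40.6/12) = 872 × (1/2)^3.3833 ≈ 83.566 μg.
kekepril: 330 × (1/2)^(40.6/33.5) = 330 × (1/2)^1.2119 ≈ 142.46 μg.
Total = 83.566 + 142.46 ≈ 226.02 μg.

230 μg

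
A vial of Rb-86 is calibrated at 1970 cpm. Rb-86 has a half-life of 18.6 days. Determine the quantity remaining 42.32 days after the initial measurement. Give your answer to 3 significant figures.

407 cpm

Number of half-lives: n = 42.32/18.6 ≈ 2.2753.
Remaining = 1970 × (1/2)^2.2753 = 1970 × 0.20657 ≈ 406.95 cpm.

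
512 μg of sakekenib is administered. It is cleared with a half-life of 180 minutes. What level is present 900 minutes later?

16 μg

Elapsed time is 5 half-lives (900/180).
Each half-life halves the amount: 512 × (1/2)^5 = 512/32 = 16 μg.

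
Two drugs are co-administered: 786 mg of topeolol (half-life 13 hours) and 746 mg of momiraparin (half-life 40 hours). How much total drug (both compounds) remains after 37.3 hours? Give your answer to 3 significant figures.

topeolol: 786 × (1/2)^(37.3/13) = 786 × (1/2)^2.8692 ≈ 107.57 mg.
momiraparin: 746 × (1/2)^(37.3/40) = 746 × (1/2)^0.9325 ≈ 390.87 mg.
Total = 107.57 + 390.87 ≈ 498.44 mg.

498 mg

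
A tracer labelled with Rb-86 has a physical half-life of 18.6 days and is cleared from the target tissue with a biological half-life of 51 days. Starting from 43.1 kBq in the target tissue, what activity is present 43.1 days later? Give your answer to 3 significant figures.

4.81 kBq

1/t_eff = 1/t_phys + 1/t_biol = 1/18.6 + 1/51 = 0.073371 per day.
t_eff = 18.6 × 51 / (18.6 + 51) ≈ 13.629 days.
Remaining = 43.1 × (1/2)^(43.1/13.629) = 43.1 × (1/2)^3.1623 ≈ 4.8143 kBq.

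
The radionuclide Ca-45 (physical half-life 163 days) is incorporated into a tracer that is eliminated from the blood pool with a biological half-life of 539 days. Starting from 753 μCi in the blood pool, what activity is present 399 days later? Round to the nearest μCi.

1/t_eff = 1/t_phys + 1/t_biol = 1/163 + 1/539 = 0.0079903 per day.
t_eff = 163 × 539 / (163 + 539) ≈ 125.15 days.
Remaining = 753 × (1/2)^(399/125.15) = 753 × (1/2)^3.1881 ≈ 82.619 μCi.

83 μCi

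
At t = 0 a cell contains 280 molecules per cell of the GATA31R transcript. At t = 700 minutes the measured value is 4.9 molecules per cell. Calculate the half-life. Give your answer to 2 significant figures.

120 minutes

A/A₀ = 4.9/280 ≈ 0.0175.
n = log₂(57.143) ≈ 5.8365 half-lives elapsed in 700 minutes.
t½ = 700/5.8365 ≈ 119.93 minutes.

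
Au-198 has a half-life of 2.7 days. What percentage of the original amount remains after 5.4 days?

n = 5.4/2.7 ≈ 2 half-lives.
Fraction remaining = (1/2)^2 ≈ 0.25, i.e. 25%.

25%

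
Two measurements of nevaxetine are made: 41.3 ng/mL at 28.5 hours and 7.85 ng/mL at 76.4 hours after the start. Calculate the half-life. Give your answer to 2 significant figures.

Over Δt = 76.4 − 28.5 = 47.9 hours, the level fell by a factor of 41.3/7.85 ≈ 5.2611.
n = log₂(5.2611) ≈ 2.3954 half-lives, so t½ = 47.9/2.3954 ≈ 19.997 hours.

20 hours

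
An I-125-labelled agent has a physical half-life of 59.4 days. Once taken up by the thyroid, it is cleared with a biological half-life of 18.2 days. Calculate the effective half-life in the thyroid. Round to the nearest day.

14 days

1/t_eff = 1/t_phys + 1/t_biol = 1/59.4 + 1/18.2 = 0.07178 per day.
t_eff = 59.4 × 18.2 / (59.4 + 18.2) ≈ 13.931 days.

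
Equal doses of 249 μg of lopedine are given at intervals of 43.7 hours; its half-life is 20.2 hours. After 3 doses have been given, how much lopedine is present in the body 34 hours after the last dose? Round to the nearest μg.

99 μg

The 3 doses were given 121.4, 77.7, 34 hours ago.
Total = 249·(1/2)^(121.4/20.2) + 249·(1/2)^(77.7/20.2) + 249·(1/2)^(34/20.2)
      = 3.864 + 17.309 + 77.538 ≈ 98.711 μg.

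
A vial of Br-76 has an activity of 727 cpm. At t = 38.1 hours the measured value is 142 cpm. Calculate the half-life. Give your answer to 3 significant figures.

16.2 hours

A/A₀ = 142/727 ≈ 0.19532.
n = log₂(5.1197) ≈ 2.3561 half-lives elapsed in 38.1 hours.
t½ = 38.1/2.3561 ≈ 16.171 hours.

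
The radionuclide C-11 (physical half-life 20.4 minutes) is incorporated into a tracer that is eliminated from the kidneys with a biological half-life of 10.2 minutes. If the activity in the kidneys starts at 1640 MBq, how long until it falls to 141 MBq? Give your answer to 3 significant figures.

1/t_eff = 1/t_phys + 1/t_biol = 1/20.4 + 1/10.2 = 0.14706 per minute.
t_eff = 20.4 × 10.2 / (20.4 + 10.2) ≈ 6.8 minutes.
n = log₂(1640/141) ≈ 3.5399; t = 3.5399 × 6.8 ≈ 24.072 minutes.

24.1 minutes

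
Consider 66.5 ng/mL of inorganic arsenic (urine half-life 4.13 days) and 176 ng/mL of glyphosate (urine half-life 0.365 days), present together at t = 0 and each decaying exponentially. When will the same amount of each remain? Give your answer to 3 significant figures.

0.562 days

Set 66.5·(1/2)^(t/4.13) = 176·(1/2)^(t/0.365).
Taking log₂: log₂(66.5/176) = t·(1/4.13 − 1/0.365).
log₂(0.37784) = -1.4041; 1/4.13 − 1/0.365 = -2.4976.
t = -1.4041 / -2.4976 ≈ 0.5622 days.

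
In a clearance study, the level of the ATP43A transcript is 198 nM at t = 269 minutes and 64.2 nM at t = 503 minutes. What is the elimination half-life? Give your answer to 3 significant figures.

144 minutes

Over Δt = 503 − 269 = 234 minutes, the level fell by a factor of 198/64.2 ≈ 3.0841.
n = log₂(3.0841) ≈ 1.6249 half-lives, so t½ = 234/1.6249 ≈ 144.01 minutes.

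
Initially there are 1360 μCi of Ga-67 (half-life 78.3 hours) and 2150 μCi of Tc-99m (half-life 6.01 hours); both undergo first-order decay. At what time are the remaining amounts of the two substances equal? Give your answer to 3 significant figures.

Set 1360·(1/2)^(t/78.3) = 2150·(1/2)^(t/6.01).
Taking log₂: log₂(1360/2150) = t·(1/78.3 − 1/6.01).
log₂(0.63256) = -0.66073; 1/78.3 − 1/6.01 = -0.15362.
t = -0.66073 / -0.15362 ≈ 4.3011 hours.

4.30 hours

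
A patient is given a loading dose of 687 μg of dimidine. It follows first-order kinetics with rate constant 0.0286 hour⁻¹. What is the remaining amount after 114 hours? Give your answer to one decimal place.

26.4 μg

t½ = ln 2 / k = 0.69315 / 0.0286 ≈ 24.236 hours.
Number of half-lives: n = 114/24.236 ≈ 4.7038.
Remaining = 687 × (1/2)^4.7038 = 687 × 0.038373 ≈ 26.362 μg.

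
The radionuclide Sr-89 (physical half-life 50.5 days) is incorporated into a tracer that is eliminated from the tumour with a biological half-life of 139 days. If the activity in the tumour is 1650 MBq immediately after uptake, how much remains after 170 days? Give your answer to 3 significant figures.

68.5 MBq

1/t_eff = 1/t_phys + 1/t_biol = 1/50.5 + 1/139 = 0.026996 per day.
t_eff = 50.5 × 139 / (50.5 + 139) ≈ 37.042 days.
Remaining = 1650 × (1/2)^(170/37.042) = 1650 × (1/2)^4.5894 ≈ 68.541 MBq.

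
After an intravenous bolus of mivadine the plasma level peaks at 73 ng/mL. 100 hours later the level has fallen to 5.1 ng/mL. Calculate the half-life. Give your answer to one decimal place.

26.0 hours

A/A₀ = 5.1/73 ≈ 0.069863.
n = log₂(14.314) ≈ 3.8393 half-lives elapsed in 100 hours.
t½ = 100/3.8393 ≈ 26.046 hours.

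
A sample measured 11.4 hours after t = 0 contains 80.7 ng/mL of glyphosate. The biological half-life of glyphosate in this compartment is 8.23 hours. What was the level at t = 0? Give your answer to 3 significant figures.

211 ng/mL

Number of half-lives elapsed: n = 11.4/8.23 ≈ 1.3852.
A₀ = A × 2^n = 80.7 × 2^1.3852 = 80.7 × 2.612 ≈ 210.79 ng/mL.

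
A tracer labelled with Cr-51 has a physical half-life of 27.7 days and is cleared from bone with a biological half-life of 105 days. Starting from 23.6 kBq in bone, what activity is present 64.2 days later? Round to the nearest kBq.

1/t_eff = 1/t_phys + 1/t_biol = 1/27.7 + 1/105 = 0.045625 per day.
t_eff = 27.7 × 105 / (27.7 + 105) ≈ 21.918 days.
Remaining = 23.6 × (1/2)^(64.2/21.918) = 23.6 × (1/2)^2.9291 ≈ 3.0986 kBq.

3 kBq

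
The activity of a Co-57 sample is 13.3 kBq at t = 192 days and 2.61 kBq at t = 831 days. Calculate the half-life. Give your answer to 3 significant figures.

Over Δt = 831 − 192 = 639 days, the level fell by a factor of 13.3/2.61 ≈ 5.0958.
n = log₂(5.0958) ≈ 2.3493 half-lives, so t½ = 639/2.3493 ≈ 272 days.

272 days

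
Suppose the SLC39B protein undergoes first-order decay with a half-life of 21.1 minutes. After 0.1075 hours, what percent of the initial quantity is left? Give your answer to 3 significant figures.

0.1075 hours = 6.45 minutes.
n = 6.45/21.1 ≈ 0.30569 half-lives.
Fraction remaining = (1/2)^0.30569 ≈ 0.80906, i.e. 80.906%.

80.9%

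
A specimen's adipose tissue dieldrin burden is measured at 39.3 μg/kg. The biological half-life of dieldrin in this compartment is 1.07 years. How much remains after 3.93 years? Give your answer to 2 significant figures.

3.1 μg/kg

Number of half-lives: n = 3.93/1.07 ≈ 3.6729.
Remaining = 39.3 × (1/2)^3.6729 = 39.3 × 0.078406 ≈ 3.0813 μg/kg.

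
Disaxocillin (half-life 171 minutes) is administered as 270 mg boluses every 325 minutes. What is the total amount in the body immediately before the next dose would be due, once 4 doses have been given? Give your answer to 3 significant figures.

The 4 doses were given 1300, 975, 650, 325 minutes ago.
Total = 270·(1/2)^(1300/171) + 270·(1/2)^(975/171) + 270·(1/2)^(650/171) + 270·(1/2)^(325/171)
      = 1.3894 + 5.1876 + 19.369 + 72.315 ≈ 98.261 mg.

98.3 mg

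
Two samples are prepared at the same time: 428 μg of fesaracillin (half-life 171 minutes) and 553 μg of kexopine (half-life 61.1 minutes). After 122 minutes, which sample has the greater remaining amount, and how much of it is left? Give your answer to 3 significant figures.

fesaracillin: 428 × (1/2)^0.71345 ≈ 261.02 μg.
kexopine: 553 × (1/2)^1.9967 ≈ 138.56 μg.
Fesaracillin has more remaining, at ≈ 261.02 μg.

fesaracillin, 261 μg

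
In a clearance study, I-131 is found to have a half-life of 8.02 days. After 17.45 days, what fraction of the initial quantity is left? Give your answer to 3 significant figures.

0.221

n = 17.45/8.02 ≈ 2.1758 half-lives.
Fraction remaining = (1/2)^2.1758 ≈ 0.22132.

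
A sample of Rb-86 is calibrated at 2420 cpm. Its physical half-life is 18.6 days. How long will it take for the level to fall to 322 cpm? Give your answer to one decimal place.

Fraction remaining = 322/2420 ≈ 0.13306.
n = log₂(2420/322) = ln(7.5155)/ln 2 ≈ 2.9099 half-lives.
t = n × t½ = 2.9099 × 18.6 ≈ 54.124 days.

54.1 days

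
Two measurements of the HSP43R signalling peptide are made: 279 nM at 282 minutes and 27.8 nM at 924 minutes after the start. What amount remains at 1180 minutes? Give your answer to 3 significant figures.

Over Δt = 924 − 282 = 642 minutes, the level fell by a factor of 279/27.8 ≈ 10.036.
n = log₂(10.036) ≈ 3.3271 half-lives, so t½ = 642/3.3271 ≈ 192.96 minutes.
From t = 924 to t = 1180: 27.8 × (1/2)^((1180−924)/192.96) ≈ 11.083 nM.

11.1 nM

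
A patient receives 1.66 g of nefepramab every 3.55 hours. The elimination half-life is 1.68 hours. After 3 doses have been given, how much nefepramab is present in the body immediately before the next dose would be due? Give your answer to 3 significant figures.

The 3 doses were given 10.65, 7.1, 3.55 hours ago.
Total = 1.66·(1/2)^(10.65/1.68) + 1.66·(1/2)^(7.1/1.68) + 1.66·(1/2)^(3.55/1.68)
      = 0.020502 + 0.088695 + 0.38371 ≈ 0.49291 g.

0.493 g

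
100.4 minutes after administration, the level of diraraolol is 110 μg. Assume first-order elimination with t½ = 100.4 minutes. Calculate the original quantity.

220 μg

Number of half-lives elapsed: n = 100.4/100.4 ≈ 1.
A₀ = A × 2^n = 110 × 2^1 = 110 × 2 ≈ 220 μg.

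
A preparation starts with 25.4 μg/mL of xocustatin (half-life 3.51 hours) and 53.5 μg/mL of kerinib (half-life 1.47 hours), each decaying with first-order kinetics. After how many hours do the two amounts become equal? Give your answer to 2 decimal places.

Set 25.4·(1/2)^(t/3.51) = 53.5·(1/2)^(t/1.47).
Taking log₂: log₂(25.4/53.5) = t·(1/3.51 − 1/1.47).
log₂(0.47477) = -1.0747; 1/3.51 − 1/1.47 = -0.39537.
t = -1.0747 / -0.39537 ≈ 2.7182 hours.

2.72 hours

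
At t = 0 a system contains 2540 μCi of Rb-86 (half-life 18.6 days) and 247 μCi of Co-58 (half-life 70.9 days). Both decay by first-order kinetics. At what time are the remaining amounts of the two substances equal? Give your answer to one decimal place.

Set 2540·(1/2)^(t/18.6) = 247·(1/2)^(t/70.9).
Taking log₂: log₂(2540/247) = t·(1/18.6 − 1/70.9).
log₂(10.283) = 3.3622; 1/18.6 − 1/70.9 = 0.039659.
t = 3.3622 / 0.039659 ≈ 84.779 days.

84.8 days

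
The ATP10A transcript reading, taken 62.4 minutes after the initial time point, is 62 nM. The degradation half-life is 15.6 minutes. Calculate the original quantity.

992 nM

Number of half-lives elapsed: n = 62.4/15.6 ≈ 4.
A₀ = A × 2^n = 62 × 2^4 = 62 × 16 ≈ 992 nM.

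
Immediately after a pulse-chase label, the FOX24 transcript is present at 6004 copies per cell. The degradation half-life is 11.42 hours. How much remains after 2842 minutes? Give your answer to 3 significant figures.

339 copies per cell

Convert the elapsed time: 2842 minutes = 47.3667 hours.
Number of half-lives: n = 47.3667/11.42 ≈ 4.1477.
Remaining = 6004 × (1/2)^4.1477 = 6004 × 0.056418 ≈ 338.74 copies per cell.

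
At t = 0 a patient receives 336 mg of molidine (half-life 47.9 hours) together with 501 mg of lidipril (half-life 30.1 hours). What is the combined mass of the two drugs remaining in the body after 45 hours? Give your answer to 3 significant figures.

353 mg

molidine: 336 × (1/2)^(45/47.9) = 336 × (1/2)^0.93946 ≈ 175.2 mg.
lidipril: 501 × (1/2)^(45/30.1) = 501 × (1/2)^1.495 ≈ 177.74 mg.
Total = 175.2 + 177.74 ≈ 352.94 mg.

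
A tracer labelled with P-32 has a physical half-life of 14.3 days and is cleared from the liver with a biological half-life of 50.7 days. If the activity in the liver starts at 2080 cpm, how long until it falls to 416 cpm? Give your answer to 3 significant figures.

1/t_eff = 1/t_phys + 1/t_biol = 1/14.3 + 1/50.7 = 0.089654 per day.
t_eff = 14.3 × 50.7 / (14.3 + 50.7) ≈ 11.154 days.
n = log₂(2080/416) ≈ 2.3219; t = 2.3219 × 11.154 ≈ 25.899 days.

25.9 days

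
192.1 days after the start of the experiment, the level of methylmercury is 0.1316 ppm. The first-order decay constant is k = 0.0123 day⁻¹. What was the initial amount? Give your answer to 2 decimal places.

t½ = ln 2 / k = 0.69315 / 0.0123 ≈ 56.353 days.
Number of half-lives elapsed: n = 192.1/56.353 ≈ 3.4088.
A₀ = A × 2^n = 0.1316 × 2^3.4088 = 0.1316 × 10.621 ≈ 1.3977 ppm.

1.40 ppm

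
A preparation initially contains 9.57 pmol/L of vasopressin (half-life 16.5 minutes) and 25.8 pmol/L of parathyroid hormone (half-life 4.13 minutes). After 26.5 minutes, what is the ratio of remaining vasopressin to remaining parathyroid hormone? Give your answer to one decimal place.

vasopressin: 9.57 × (1/2)^(26.5/16.5) = 9.57 × (1/2)^1.6061 ≈ 3.1437 pmol/L.
parathyroid hormone: 25.8 × (1/2)^(26.5/4.13) = 25.8 × (1/2)^6.4165 ≈ 0.30204 pmol/L.
Ratio ≈ 3.1437 / 0.30204 ≈ 10.408.

10.4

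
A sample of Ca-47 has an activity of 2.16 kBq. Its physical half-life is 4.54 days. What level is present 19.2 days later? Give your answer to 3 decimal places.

0.115 kBq

Number of half-lives: n = 19.2/4.54 ≈ 4.2291.
Remaining = 2.16 × (1/2)^4.2291 = 2.16 × 0.053324 ≈ 0.11518 kBq.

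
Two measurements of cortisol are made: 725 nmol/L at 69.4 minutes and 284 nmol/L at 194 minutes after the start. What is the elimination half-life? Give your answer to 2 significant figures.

92 minutes

Over Δt = 194 − 69.4 = 124.6 minutes, the level fell by a factor of 725/284 ≈ 2.5528.
n = log₂(2.5528) ≈ 1.3521 half-lives, so t½ = 124.6/1.3521 ≈ 92.154 minutes.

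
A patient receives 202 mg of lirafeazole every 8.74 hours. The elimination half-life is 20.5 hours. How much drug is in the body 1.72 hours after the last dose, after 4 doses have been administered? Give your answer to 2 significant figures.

The 4 doses were given 27.94, 19.2, 10.46, 1.72 hours ago.
Total = 202·(1/2)^(27.94/20.5) + 202·(1/2)^(19.2/20.5) + 202·(1/2)^(10.46/20.5) + 202·(1/2)^(1.72/20.5)
      = 78.536 + 105.54 + 141.82 + 190.59 ≈ 516.49 mg.

520 mg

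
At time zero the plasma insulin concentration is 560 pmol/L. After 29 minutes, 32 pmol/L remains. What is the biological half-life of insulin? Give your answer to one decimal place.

A/A₀ = 32/560 ≈ 0.057143.
n = log₂(17.5) ≈ 4.1293 half-lives elapsed in 29 minutes.
t½ = 29/4.1293 ≈ 7.023 minutes.

7.0 minutes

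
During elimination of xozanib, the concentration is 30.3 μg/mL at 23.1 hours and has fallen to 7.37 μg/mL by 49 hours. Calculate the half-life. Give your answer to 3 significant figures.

Over Δt = 49 − 23.1 = 25.9 hours, the level fell by a factor of 30.3/7.37 ≈ 4.1113.
n = log₂(4.1113) ≈ 2.0396 half-lives, so t½ = 25.9/2.0396 ≈ 12.699 hours.

12.7 hours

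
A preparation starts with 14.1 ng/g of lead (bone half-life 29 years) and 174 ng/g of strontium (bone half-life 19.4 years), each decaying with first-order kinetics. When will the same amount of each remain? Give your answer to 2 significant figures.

Set 14.1·(1/2)^(t/29) = 174·(1/2)^(t/19.4).
Taking log₂: log₂(14.1/174) = t·(1/29 − 1/19.4).
log₂(0.081034) = -3.6253; 1/29 − 1/19.4 = -0.017064.
t = -3.6253 / -0.017064 ≈ 212.46 years.

210 years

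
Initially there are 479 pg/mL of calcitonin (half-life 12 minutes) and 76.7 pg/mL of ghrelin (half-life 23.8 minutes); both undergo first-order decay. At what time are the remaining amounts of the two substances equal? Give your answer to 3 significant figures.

64.0 minutes

Set 479·(1/2)^(t/12) = 76.7·(1/2)^(t/23.8).
Taking log₂: log₂(479/76.7) = t·(1/12 − 1/23.8).
log₂(6.2451) = 2.6427; 1/12 − 1/23.8 = 0.041317.
t = 2.6427 / 0.041317 ≈ 63.963 minutes.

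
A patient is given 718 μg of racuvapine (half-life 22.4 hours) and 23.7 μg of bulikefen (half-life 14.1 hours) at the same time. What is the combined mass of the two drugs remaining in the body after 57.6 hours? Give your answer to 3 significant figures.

122 μg

racuvapine: 718 × (1/2)^(57.6/22.4) = 718 × (1/2)^2.5714 ≈ 120.79 μg.
bulikefen: 23.7 × (1/2)^(57.6/14.1) = 23.7 × (1/2)^4.0851 ≈ 1.3964 μg.
Total = 120.79 + 1.3964 ≈ 122.19 μg.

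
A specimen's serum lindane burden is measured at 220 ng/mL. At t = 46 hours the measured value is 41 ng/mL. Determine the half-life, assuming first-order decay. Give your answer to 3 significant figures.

A/A₀ = 41/220 ≈ 0.18636.
n = log₂(5.3659) ≈ 2.4238 half-lives elapsed in 46 hours.
t½ = 46/2.4238 ≈ 18.978 hours.

19.0 hours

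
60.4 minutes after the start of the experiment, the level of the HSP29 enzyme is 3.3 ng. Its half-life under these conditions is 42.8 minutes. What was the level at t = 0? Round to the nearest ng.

9 ng

Number of half-lives elapsed: n = 60.4/42.8 ≈ 1.4112.
A₀ = A × 2^n = 3.3 × 2^1.4112 = 3.3 × 2.6596 ≈ 8.7767 ng.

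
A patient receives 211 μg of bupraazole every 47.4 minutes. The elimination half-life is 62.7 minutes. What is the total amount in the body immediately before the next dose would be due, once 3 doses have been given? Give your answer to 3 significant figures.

The 3 doses were given 142.2, 94.8, 47.4 minutes ago.
Total = 211·(1/2)^(142.2/62.7) + 211·(1/2)^(94.8/62.7) + 211·(1/2)^(47.4/62.7)
      = 43.809 + 73.984 + 124.94 ≈ 242.74 μg.

243 μg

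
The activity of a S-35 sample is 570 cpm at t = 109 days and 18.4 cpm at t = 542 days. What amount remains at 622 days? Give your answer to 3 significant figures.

9.76 cpm

Over Δt = 542 − 109 = 433 days, the level fell by a factor of 570/18.4 ≈ 30.978.
n = log₂(30.978) ≈ 4.9532 half-lives, so t½ = 433/4.9532 ≈ 87.419 days.
From t = 542 to t = 622: 18.4 × (1/2)^((622−542)/87.419) ≈ 9.7574 cpm.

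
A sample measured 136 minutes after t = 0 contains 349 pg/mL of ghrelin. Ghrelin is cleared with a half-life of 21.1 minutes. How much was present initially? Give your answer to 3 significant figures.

30400 pg/mL

Number of half-lives elapsed: n = 136/21.1 ≈ 6.4455.
A₀ = A × 2^n = 349 × 2^6.4455 = 349 × 87.154 ≈ 30417 pg/mL.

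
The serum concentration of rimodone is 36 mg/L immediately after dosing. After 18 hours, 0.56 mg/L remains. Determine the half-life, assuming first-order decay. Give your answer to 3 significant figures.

3.00 hours

A/A₀ = 0.56/36 ≈ 0.015556.
n = log₂(64.286) ≈ 6.0064 half-lives elapsed in 18 hours.
t½ = 18/6.0064 ≈ 2.9968 hours.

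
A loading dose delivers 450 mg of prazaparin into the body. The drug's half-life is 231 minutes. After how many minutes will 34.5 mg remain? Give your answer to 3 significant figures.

856 minutes

Fraction remaining = 34.5/450 ≈ 0.076667.
n = log₂(450/34.5) = ln(13.043)/ln 2 ≈ 3.7053 half-lives.
t = n × t½ = 3.7053 × 231 ≈ 855.91 minutes.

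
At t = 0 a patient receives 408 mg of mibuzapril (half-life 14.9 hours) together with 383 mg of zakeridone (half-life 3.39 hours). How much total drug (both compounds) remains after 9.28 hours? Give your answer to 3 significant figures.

mibuzapril: 408 × (1/2)^(9.28/14.9) = 408 × (1/2)^0.62282 ≈ 264.96 mg.
zakeridone: 383 × (1/2)^(9.28/3.39) = 383 × (1/2)^2.7375 ≈ 57.43 mg.
Total = 264.96 + 57.43 ≈ 322.39 mg.

322 mg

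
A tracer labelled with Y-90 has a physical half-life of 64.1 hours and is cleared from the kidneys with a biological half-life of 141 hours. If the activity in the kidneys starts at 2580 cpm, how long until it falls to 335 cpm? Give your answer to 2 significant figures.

130 hours

1/t_eff = 1/t_phys + 1/t_biol = 1/64.1 + 1/141 = 0.022693 per hour.
t_eff = 64.1 × 141 / (64.1 + 141) ≈ 44.067 hours.
n = log₂(2580/335) ≈ 2.9451; t = 2.9451 × 44.067 ≈ 129.78 hours.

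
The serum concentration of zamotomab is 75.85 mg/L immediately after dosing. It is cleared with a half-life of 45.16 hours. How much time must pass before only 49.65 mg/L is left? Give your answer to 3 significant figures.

Fraction remaining = 49.65/75.85 ≈ 0.65458.
n = log₂(75.85/49.65) = ln(1.5277)/ln 2 ≈ 0.61136 half-lives.
t = n × t½ = 0.61136 × 45.16 ≈ 27.609 hours.

27.6 hours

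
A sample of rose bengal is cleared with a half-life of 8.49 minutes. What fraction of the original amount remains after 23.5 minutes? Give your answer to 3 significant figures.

0.147

n = 23.5/8.49 ≈ 2.768 half-lives.
Fraction remaining = (1/2)^2.768 ≈ 0.14681.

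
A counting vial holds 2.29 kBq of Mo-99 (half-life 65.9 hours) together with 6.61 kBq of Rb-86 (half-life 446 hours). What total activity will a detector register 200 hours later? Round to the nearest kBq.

5 kBq

Mo-99: 2.29 × (1/2)^(200/65.9) = 2.29 × (1/2)^3.0349 ≈ 0.27941 kBq.
Rb-86: 6.61 × (1/2)^(200/446) = 6.61 × (1/2)^0.44843 ≈ 4.8441 kBq.
Total = 0.27941 + 4.8441 ≈ 5.1235 kBq.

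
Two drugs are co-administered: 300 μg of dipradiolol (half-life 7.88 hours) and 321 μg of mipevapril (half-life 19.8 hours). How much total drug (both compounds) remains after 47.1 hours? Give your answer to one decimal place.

dipradiolol: 300 × (1/2)^(47.1/7.88) = 300 × (1/2)^5.9772 ≈ 4.7623 μg.
mipevapril: 321 × (1/2)^(47.1/19.8) = 321 × (1/2)^2.3788 ≈ 61.719 μg.
Total = 4.7623 + 61.719 ≈ 66.481 μg.

66.5 μg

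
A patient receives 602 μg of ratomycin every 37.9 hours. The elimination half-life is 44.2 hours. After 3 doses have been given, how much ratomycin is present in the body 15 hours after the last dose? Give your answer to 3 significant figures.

The 3 doses were given 90.8, 52.9, 15 hours ago.
Total = 602·(1/2)^(90.8/44.2) + 602·(1/2)^(52.9/44.2) + 602·(1/2)^(15/44.2)
      = 144.94 + 262.61 + 475.81 ≈ 883.37 μg.

883 μg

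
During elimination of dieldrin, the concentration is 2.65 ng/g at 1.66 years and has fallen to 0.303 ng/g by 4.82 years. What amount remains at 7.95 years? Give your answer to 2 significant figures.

0.035 ng/g

Over Δt = 4.82 − 1.66 = 3.16 years, the level fell by a factor of 2.65/0.303 ≈ 8.7459.
n = log₂(8.7459) ≈ 3.1286 half-lives, so t½ = 3.16/3.1286 ≈ 1.01 years.
From t = 4.82 to t = 7.95: 0.303 × (1/2)^((7.95−4.82)/1.01) ≈ 0.035366 ng/g.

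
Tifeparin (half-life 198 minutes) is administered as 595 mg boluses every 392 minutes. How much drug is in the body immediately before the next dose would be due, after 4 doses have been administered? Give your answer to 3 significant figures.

The 4 doses were given 1568, 1176, 784, 392 minutes ago.
Total = 595·(1/2)^(1568/198) + 595·(1/2)^(1176/198) + 595·(1/2)^(784/198) + 595·(1/2)^(392/198)
      = 2.4581 + 9.6957 + 38.244 + 150.85 ≈ 201.25 mg.

201 mg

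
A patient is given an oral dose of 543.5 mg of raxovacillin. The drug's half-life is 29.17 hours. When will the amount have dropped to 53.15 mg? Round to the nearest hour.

Fraction remaining = 53.15/543.5 ≈ 0.097792.
n = log₂(543.5/53.15) = ln(10.226)/ln 2 ≈ 3.3541 half-lives.
t = n × t½ = 3.3541 × 29.17 ≈ 97.84 hours.

98 hours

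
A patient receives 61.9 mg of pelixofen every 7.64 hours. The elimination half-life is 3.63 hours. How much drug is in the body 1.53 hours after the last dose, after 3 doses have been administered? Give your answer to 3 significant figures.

The 3 doses were given 16.81, 9.17, 1.53 hours ago.
Total = 61.9·(1/2)^(16.81/3.63) + 61.9·(1/2)^(9.17/3.63) + 61.9·(1/2)^(1.53/3.63)
      = 2.4984 + 10.746 + 46.218 ≈ 59.462 mg.

59.5 mg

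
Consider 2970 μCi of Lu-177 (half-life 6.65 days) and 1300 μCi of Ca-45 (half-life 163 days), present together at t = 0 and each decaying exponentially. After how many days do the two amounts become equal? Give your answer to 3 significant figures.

Set 2970·(1/2)^(t/6.65) = 1300·(1/2)^(t/163).
Taking log₂: log₂(2970/1300) = t·(1/6.65 − 1/163).
log₂(2.2846) = 1.192; 1/6.65 − 1/163 = 0.14424.
t = 1.192 / 0.14424 ≈ 8.2636 days.

8.26 days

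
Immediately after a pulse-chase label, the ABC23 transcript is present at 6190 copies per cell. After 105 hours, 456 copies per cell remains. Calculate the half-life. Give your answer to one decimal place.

27.9 hours

A/A₀ = 456/6190 ≈ 0.073667.
n = log₂(13.575) ≈ 3.7628 half-lives elapsed in 105 hours.
t½ = 105/3.7628 ≈ 27.905 hours.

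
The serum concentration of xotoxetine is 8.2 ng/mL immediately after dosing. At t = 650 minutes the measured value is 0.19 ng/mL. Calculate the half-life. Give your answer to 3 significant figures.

A/A₀ = 0.19/8.2 ≈ 0.023171.
n = log₂(43.158) ≈ 5.4316 half-lives elapsed in 650 minutes.
t½ = 650/5.4316 ≈ 119.67 minutes.

120 minutes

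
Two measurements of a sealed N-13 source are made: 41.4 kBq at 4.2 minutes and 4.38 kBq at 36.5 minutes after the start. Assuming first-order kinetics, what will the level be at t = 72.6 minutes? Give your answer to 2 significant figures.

0.36 kBq

Over Δt = 36.5 − 4.2 = 32.3 minutes, the level fell by a factor of 41.4/4.38 ≈ 9.4521.
n = log₂(9.4521) ≈ 3.2406 half-lives, so t½ = 32.3/3.2406 ≈ 9.9672 minutes.
From t = 36.5 to t = 72.6: 4.38 × (1/2)^((72.6−36.5)/9.9672) ≈ 0.35578 kBq.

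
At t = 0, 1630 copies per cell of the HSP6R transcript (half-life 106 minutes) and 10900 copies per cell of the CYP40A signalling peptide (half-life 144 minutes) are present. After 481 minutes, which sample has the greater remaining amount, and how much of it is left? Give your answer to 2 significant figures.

CYP40A signalling peptide, 1100 copies per cell

HSP6R transcript: 1630 × (1/2)^4.5377 ≈ 70.177 copies per cell.
CYP40A signalling peptide: 10900 × (1/2)^3.3403 ≈ 1076.2 copies per cell.
CYP40A signalling peptide has more remaining, at ≈ 1076.2 copies per cell.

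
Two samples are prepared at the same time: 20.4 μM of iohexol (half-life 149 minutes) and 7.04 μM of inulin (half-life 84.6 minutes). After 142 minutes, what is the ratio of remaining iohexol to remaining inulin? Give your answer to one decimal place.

4.8

iohexol: 20.4 × (1/2)^(142/149) = 20.4 × (1/2)^0.95302 ≈ 10.538 μM.
inulin: 7.04 × (1/2)^(142/84.6) = 7.04 × (1/2)^1.6785 ≈ 2.1994 μM.
Ratio ≈ 10.538 / 2.1994 ≈ 4.7912.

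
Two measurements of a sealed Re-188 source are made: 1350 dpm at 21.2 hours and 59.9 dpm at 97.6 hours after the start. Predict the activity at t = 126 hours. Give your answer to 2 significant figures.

19 dpm

Over Δt = 97.6 − 21.2 = 76.4 hours, the level fell by a factor of 1350/59.9 ≈ 22.538.
n = log₂(22.538) ≈ 4.4943 half-lives, so t½ = 76.4/4.4943 ≈ 16.999 hours.
From t = 97.6 to t = 126: 59.9 × (1/2)^((126−97.6)/16.999) ≈ 18.815 dpm.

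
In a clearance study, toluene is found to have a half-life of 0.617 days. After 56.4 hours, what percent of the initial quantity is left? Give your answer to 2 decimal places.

56.4 hours = 2.35 days.
n = 2.35/0.617 ≈ 3.8088 half-lives.
Fraction remaining = (1/2)^3.8088 ≈ 0.071359, i.e. 7.1359%.

7.14%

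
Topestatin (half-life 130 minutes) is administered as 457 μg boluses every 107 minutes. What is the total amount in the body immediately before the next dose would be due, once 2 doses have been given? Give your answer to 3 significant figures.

404 μg

The 2 doses were given 214, 107 minutes ago.
Total = 457·(1/2)^(214/130) + 457·(1/2)^(107/130)
      = 146.01 + 258.31 ≈ 404.32 μg.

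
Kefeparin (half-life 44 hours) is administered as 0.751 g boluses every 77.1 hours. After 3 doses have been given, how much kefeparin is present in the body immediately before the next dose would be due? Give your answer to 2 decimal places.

The 3 doses were given 231.3, 154.2, 77.1 hours ago.
Total = 0.751·(1/2)^(231.3/44) + 0.751·(1/2)^(154.2/44) + 0.751·(1/2)^(77.1/44)
      = 0.019642 + 0.066171 + 0.22292 ≈ 0.30873 g.

0.31 g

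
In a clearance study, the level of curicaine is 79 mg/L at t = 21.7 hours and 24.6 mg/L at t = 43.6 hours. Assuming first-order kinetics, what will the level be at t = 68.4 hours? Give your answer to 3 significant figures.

Over Δt = 43.6 − 21.7 = 21.9 hours, the level fell by a factor of 79/24.6 ≈ 3.2114.
n = log₂(3.2114) ≈ 1.6832 half-lives, so t½ = 21.9/1.6832 ≈ 13.011 hours.
From t = 43.6 to t = 68.4: 24.6 × (1/2)^((68.4−43.6)/13.011) ≈ 6.5637 mg/L.

6.56 mg/L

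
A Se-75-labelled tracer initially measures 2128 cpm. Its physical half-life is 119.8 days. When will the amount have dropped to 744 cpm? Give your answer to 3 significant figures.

182 days

Fraction remaining = 744/2128 ≈ 0.34962.
n = log₂(2128/744) = ln(2.8602)/ln 2 ≈ 1.5161 half-lives.
t = n × t½ = 1.5161 × 119.8 ≈ 181.63 days.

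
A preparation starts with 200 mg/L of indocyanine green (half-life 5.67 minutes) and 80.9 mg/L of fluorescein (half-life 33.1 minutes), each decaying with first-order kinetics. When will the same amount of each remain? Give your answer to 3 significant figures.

8.93 minutes

Set 200·(1/2)^(t/5.67) = 80.9·(1/2)^(t/33.1).
Taking log₂: log₂(200/80.9) = t·(1/5.67 − 1/33.1).
log₂(2.4722) = 1.3058; 1/5.67 − 1/33.1 = 0.14616.
t = 1.3058 / 0.14616 ≈ 8.9342 minutes.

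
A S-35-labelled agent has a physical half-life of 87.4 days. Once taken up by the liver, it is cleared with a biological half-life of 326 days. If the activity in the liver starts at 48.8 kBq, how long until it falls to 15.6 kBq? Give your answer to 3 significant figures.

113 days

1/t_eff = 1/t_phys + 1/t_biol = 1/87.4 + 1/326 = 0.014509 per day.
t_eff = 87.4 × 326 / (87.4 + 326) ≈ 68.922 days.
n = log₂(48.8/15.6) ≈ 1.6453; t = 1.6453 × 68.922 ≈ 113.4 days.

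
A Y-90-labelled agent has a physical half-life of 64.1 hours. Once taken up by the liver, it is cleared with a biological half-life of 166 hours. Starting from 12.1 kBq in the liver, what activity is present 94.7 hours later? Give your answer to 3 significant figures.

1/t_eff = 1/t_phys + 1/t_biol = 1/64.1 + 1/166 = 0.021625 per hour.
t_eff = 64.1 × 166 / (64.1 + 166) ≈ 46.243 hours.
Remaining = 12.1 × (1/2)^(94.7/46.243) = 12.1 × (1/2)^2.0479 ≈ 2.9263 kBq.

2.93 kBq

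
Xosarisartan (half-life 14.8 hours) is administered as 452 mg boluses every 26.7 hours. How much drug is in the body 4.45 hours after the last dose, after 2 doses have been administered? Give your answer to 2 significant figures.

The 2 doses were given 31.15, 4.45 hours ago.
Total = 452·(1/2)^(31.15/14.8) + 452·(1/2)^(4.45/14.8)
      = 105.09 + 366.97 ≈ 472.05 mg.

470 mg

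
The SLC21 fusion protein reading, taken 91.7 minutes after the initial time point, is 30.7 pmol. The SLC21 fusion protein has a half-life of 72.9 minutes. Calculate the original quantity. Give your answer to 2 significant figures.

73 pmol

Number of half-lives elapsed: n = 91.7/72.9 ≈ 1.2579.
A₀ = A × 2^n = 30.7 × 2^1.2579 = 30.7 × 2.3915 ≈ 73.418 pmol.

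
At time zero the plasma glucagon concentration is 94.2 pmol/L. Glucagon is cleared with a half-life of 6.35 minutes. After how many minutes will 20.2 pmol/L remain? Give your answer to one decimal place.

14.1 minutes

Fraction remaining = 20.2/94.2 ≈ 0.21444.
n = log₂(94.2/20.2) = ln(4.6634)/ln 2 ≈ 2.2214 half-lives.
t = n × t½ = 2.2214 × 6.35 ≈ 14.106 minutes.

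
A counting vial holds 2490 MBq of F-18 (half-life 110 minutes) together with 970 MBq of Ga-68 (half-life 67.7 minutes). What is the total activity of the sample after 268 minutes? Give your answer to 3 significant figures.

F-18: 2490 × (1/2)^(268/110) = 2490 × (1/2)^2.4364 ≈ 460.02 MBq.
Ga-68: 970 × (1/2)^(268/67.7) = 970 × (1/2)^3.9586 ≈ 62.388 MBq.
Total = 460.02 + 62.388 ≈ 522.41 MBq.

522 MBq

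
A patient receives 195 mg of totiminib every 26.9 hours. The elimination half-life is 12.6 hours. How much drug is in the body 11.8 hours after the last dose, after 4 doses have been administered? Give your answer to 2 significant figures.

The 4 doses were given 92.5, 65.6, 38.7, 11.8 hours ago.
Total = 195·(1/2)^(92.5/12.6) + 195·(1/2)^(65.6/12.6) + 195·(1/2)^(38.7/12.6) + 195·(1/2)^(11.8/12.6)
      = 1.2025 + 5.2816 + 23.198 + 101.89 ≈ 131.57 mg.

130 mg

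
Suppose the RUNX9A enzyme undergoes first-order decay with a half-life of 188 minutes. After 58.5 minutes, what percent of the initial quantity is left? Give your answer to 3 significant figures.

n = 58.5/188 ≈ 0.31117 half-lives.
Fraction remaining = (1/2)^0.31117 ≈ 0.80599, i.e. 80.599%.

80.6%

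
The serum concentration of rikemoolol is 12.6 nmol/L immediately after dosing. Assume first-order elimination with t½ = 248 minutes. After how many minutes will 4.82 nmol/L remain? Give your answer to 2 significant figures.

Fraction remaining = 4.82/12.6 ≈ 0.38254.
n = log₂(12.6/4.82) = ln(2.6141)/ln 2 ≈ 1.3863 half-lives.
t = n × t½ = 1.3863 × 248 ≈ 343.81 minutes.

340 minutes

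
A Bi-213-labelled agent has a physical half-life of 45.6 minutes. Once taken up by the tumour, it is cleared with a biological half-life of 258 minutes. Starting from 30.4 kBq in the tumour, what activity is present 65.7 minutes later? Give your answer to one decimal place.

1/t_eff = 1/t_phys + 1/t_biol = 1/45.6 + 1/258 = 0.025806 per minute.
t_eff = 45.6 × 258 / (45.6 + 258) ≈ 38.751 minutes.
Remaining = 30.4 × (1/2)^(65.7/38.751) = 30.4 × (1/2)^1.6954 ≈ 9.3863 kBq.

9.4 kBq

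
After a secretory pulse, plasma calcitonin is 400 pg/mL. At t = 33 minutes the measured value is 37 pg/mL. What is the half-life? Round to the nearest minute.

10 minutes

A/A₀ = 37/400 ≈ 0.0925.
n = log₂(10.811) ≈ 3.4344 half-lives elapsed in 33 minutes.
t½ = 33/3.4344 ≈ 9.6087 minutes.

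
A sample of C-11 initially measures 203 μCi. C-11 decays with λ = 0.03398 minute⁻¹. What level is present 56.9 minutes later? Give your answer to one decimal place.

t½ = ln 2 / λ = 0.69315 / 0.03398 ≈ 20.399 minutes.
Number of half-lives: n = 56.9/20.399 ≈ 2.7894.
Remaining = 203 × (1/2)^2.7894 = 203 × 0.14465 ≈ 29.363 μCi.

29.4 μCi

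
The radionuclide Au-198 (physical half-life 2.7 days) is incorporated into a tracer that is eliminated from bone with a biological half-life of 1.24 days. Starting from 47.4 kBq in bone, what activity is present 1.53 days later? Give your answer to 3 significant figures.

1/t_eff = 1/t_phys + 1/t_biol = 1/2.7 + 1/1.24 = 1.1768 per day.
t_eff = 2.7 × 1.24 / (2.7 + 1.24) ≈ 0.84975 days.
Remaining = 47.4 × (1/2)^(1.53/0.84975) = 47.4 × (1/2)^1.8005 ≈ 13.607 kBq.

13.6 kBq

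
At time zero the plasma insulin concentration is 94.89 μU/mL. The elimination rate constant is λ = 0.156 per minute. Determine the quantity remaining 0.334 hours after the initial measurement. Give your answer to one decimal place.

t½ = ln 2 / λ = 0.69315 / 0.156 ≈ 4.4433 minutes.
Convert the elapsed time: 0.334 hours = 20.04 minutes.
Number of half-lives: n = 20.04/4.4433 ≈ 4.5102.
Remaining = 94.89 × (1/2)^4.5102 = 94.89 × 0.043882 ≈ 4.164 μU/mL.

4.2 μU/mL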